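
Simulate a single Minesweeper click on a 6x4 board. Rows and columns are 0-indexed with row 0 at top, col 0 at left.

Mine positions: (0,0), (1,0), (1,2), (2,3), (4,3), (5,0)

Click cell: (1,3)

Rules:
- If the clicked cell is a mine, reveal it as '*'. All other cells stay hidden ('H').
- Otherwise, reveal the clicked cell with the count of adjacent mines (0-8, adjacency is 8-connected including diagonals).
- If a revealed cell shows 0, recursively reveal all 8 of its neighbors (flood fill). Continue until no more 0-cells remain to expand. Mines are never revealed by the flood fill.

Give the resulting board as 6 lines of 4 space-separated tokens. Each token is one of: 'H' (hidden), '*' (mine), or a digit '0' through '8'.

H H H H
H H H 2
H H H H
H H H H
H H H H
H H H H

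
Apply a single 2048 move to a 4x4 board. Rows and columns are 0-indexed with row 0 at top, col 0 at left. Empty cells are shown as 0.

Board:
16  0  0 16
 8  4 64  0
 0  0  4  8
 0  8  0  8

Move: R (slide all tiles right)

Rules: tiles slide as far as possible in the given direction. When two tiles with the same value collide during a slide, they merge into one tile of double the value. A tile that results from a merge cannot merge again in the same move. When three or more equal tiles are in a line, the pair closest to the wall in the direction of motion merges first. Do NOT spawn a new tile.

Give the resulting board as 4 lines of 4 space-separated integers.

Answer:  0  0  0 32
 0  8  4 64
 0  0  4  8
 0  0  0 16

Derivation:
Slide right:
row 0: [16, 0, 0, 16] -> [0, 0, 0, 32]
row 1: [8, 4, 64, 0] -> [0, 8, 4, 64]
row 2: [0, 0, 4, 8] -> [0, 0, 4, 8]
row 3: [0, 8, 0, 8] -> [0, 0, 0, 16]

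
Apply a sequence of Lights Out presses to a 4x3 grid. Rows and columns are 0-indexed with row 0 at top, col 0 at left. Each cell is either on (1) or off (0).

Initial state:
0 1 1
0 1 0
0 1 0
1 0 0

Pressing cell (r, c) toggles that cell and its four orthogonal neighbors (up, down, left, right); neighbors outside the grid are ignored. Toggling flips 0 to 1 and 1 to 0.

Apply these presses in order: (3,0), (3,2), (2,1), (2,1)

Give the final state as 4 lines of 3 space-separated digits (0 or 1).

After press 1 at (3,0):
0 1 1
0 1 0
1 1 0
0 1 0

After press 2 at (3,2):
0 1 1
0 1 0
1 1 1
0 0 1

After press 3 at (2,1):
0 1 1
0 0 0
0 0 0
0 1 1

After press 4 at (2,1):
0 1 1
0 1 0
1 1 1
0 0 1

Answer: 0 1 1
0 1 0
1 1 1
0 0 1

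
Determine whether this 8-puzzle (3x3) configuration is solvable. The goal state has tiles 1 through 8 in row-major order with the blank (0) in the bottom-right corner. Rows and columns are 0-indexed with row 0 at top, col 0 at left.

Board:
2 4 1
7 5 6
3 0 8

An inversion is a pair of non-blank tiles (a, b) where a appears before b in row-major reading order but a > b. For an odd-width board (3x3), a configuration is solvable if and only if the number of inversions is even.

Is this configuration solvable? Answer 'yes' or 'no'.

Inversions (pairs i<j in row-major order where tile[i] > tile[j] > 0): 8
8 is even, so the puzzle is solvable.

Answer: yes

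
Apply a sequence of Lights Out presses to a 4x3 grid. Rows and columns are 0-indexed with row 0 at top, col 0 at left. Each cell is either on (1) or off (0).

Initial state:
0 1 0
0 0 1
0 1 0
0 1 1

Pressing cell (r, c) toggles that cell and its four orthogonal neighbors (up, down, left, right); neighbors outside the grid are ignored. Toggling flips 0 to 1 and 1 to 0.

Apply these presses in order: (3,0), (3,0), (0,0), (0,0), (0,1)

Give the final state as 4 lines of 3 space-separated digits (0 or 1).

Answer: 1 0 1
0 1 1
0 1 0
0 1 1

Derivation:
After press 1 at (3,0):
0 1 0
0 0 1
1 1 0
1 0 1

After press 2 at (3,0):
0 1 0
0 0 1
0 1 0
0 1 1

After press 3 at (0,0):
1 0 0
1 0 1
0 1 0
0 1 1

After press 4 at (0,0):
0 1 0
0 0 1
0 1 0
0 1 1

After press 5 at (0,1):
1 0 1
0 1 1
0 1 0
0 1 1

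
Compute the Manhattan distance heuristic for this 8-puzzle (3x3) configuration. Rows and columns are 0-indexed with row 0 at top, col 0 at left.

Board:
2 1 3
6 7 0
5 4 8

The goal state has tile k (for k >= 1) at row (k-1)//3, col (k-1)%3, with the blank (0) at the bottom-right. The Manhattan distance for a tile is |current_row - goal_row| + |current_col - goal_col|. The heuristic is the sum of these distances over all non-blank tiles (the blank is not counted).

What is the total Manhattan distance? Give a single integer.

Answer: 11

Derivation:
Tile 2: (0,0)->(0,1) = 1
Tile 1: (0,1)->(0,0) = 1
Tile 3: (0,2)->(0,2) = 0
Tile 6: (1,0)->(1,2) = 2
Tile 7: (1,1)->(2,0) = 2
Tile 5: (2,0)->(1,1) = 2
Tile 4: (2,1)->(1,0) = 2
Tile 8: (2,2)->(2,1) = 1
Sum: 1 + 1 + 0 + 2 + 2 + 2 + 2 + 1 = 11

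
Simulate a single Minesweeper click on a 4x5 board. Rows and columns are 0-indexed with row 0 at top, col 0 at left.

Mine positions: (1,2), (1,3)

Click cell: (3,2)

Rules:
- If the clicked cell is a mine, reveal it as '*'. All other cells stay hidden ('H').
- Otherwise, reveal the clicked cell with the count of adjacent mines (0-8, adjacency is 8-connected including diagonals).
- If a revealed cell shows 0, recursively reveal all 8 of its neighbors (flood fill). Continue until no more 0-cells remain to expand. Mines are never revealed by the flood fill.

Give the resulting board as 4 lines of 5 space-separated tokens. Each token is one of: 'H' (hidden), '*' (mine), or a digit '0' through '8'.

0 1 H H H
0 1 H H H
0 1 2 2 1
0 0 0 0 0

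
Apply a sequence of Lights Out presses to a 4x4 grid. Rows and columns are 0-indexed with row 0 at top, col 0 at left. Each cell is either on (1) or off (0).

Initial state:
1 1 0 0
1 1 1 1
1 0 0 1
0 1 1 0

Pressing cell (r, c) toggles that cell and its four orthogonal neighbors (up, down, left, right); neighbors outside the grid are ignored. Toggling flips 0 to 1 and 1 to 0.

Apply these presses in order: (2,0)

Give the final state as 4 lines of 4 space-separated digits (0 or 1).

After press 1 at (2,0):
1 1 0 0
0 1 1 1
0 1 0 1
1 1 1 0

Answer: 1 1 0 0
0 1 1 1
0 1 0 1
1 1 1 0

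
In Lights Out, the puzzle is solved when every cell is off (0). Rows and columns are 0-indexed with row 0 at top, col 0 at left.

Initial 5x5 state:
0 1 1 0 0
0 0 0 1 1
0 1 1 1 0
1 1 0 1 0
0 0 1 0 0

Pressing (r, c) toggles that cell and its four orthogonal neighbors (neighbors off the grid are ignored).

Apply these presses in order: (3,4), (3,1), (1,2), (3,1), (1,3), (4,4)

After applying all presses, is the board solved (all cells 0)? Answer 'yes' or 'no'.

Answer: no

Derivation:
After press 1 at (3,4):
0 1 1 0 0
0 0 0 1 1
0 1 1 1 1
1 1 0 0 1
0 0 1 0 1

After press 2 at (3,1):
0 1 1 0 0
0 0 0 1 1
0 0 1 1 1
0 0 1 0 1
0 1 1 0 1

After press 3 at (1,2):
0 1 0 0 0
0 1 1 0 1
0 0 0 1 1
0 0 1 0 1
0 1 1 0 1

After press 4 at (3,1):
0 1 0 0 0
0 1 1 0 1
0 1 0 1 1
1 1 0 0 1
0 0 1 0 1

After press 5 at (1,3):
0 1 0 1 0
0 1 0 1 0
0 1 0 0 1
1 1 0 0 1
0 0 1 0 1

After press 6 at (4,4):
0 1 0 1 0
0 1 0 1 0
0 1 0 0 1
1 1 0 0 0
0 0 1 1 0

Lights still on: 10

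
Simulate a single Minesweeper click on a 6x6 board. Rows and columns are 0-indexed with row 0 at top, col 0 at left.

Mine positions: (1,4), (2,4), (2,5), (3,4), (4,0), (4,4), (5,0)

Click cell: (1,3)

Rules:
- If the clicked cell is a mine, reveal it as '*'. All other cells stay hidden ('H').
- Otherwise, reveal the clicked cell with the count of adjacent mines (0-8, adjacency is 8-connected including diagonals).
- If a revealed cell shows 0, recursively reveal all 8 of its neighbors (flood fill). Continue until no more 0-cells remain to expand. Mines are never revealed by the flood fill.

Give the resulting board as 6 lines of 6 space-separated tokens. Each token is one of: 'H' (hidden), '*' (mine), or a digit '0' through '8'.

H H H H H H
H H H 2 H H
H H H H H H
H H H H H H
H H H H H H
H H H H H H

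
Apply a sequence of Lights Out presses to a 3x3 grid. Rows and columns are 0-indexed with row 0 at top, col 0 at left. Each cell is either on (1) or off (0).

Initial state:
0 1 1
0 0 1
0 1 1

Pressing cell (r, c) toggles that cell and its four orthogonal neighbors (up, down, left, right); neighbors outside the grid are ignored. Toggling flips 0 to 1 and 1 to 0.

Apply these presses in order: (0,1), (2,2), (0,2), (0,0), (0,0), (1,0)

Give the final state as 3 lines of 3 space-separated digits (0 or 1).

Answer: 0 1 1
1 0 1
1 0 0

Derivation:
After press 1 at (0,1):
1 0 0
0 1 1
0 1 1

After press 2 at (2,2):
1 0 0
0 1 0
0 0 0

After press 3 at (0,2):
1 1 1
0 1 1
0 0 0

After press 4 at (0,0):
0 0 1
1 1 1
0 0 0

After press 5 at (0,0):
1 1 1
0 1 1
0 0 0

After press 6 at (1,0):
0 1 1
1 0 1
1 0 0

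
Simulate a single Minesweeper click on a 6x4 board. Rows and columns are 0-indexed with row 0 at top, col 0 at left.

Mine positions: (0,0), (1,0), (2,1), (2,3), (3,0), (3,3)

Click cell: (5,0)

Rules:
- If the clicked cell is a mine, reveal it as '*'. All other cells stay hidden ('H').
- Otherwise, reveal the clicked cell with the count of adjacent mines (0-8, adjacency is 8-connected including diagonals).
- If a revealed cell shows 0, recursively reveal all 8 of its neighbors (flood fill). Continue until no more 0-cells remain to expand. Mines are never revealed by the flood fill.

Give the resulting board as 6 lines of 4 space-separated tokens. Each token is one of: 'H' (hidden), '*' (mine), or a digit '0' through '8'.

H H H H
H H H H
H H H H
H H H H
1 1 1 1
0 0 0 0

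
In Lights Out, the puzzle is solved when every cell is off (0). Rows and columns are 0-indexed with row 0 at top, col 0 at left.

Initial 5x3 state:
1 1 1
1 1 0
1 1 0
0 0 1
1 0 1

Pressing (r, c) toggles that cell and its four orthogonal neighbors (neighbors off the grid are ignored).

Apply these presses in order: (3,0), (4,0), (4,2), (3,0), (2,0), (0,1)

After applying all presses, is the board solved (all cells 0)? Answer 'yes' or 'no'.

Answer: yes

Derivation:
After press 1 at (3,0):
1 1 1
1 1 0
0 1 0
1 1 1
0 0 1

After press 2 at (4,0):
1 1 1
1 1 0
0 1 0
0 1 1
1 1 1

After press 3 at (4,2):
1 1 1
1 1 0
0 1 0
0 1 0
1 0 0

After press 4 at (3,0):
1 1 1
1 1 0
1 1 0
1 0 0
0 0 0

After press 5 at (2,0):
1 1 1
0 1 0
0 0 0
0 0 0
0 0 0

After press 6 at (0,1):
0 0 0
0 0 0
0 0 0
0 0 0
0 0 0

Lights still on: 0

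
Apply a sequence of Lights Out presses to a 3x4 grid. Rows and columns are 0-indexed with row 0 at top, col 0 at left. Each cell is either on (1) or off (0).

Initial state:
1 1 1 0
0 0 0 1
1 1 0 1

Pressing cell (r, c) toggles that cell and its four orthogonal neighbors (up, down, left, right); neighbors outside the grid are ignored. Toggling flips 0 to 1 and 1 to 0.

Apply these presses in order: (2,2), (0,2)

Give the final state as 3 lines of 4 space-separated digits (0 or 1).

Answer: 1 0 0 1
0 0 0 1
1 0 1 0

Derivation:
After press 1 at (2,2):
1 1 1 0
0 0 1 1
1 0 1 0

After press 2 at (0,2):
1 0 0 1
0 0 0 1
1 0 1 0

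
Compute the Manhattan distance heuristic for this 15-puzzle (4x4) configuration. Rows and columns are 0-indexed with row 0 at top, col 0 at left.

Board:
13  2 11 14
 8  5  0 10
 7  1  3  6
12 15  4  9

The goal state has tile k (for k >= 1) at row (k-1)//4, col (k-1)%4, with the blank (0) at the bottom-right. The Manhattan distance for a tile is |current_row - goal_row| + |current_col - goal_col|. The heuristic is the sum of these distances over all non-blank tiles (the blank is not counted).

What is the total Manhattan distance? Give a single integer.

Tile 13: at (0,0), goal (3,0), distance |0-3|+|0-0| = 3
Tile 2: at (0,1), goal (0,1), distance |0-0|+|1-1| = 0
Tile 11: at (0,2), goal (2,2), distance |0-2|+|2-2| = 2
Tile 14: at (0,3), goal (3,1), distance |0-3|+|3-1| = 5
Tile 8: at (1,0), goal (1,3), distance |1-1|+|0-3| = 3
Tile 5: at (1,1), goal (1,0), distance |1-1|+|1-0| = 1
Tile 10: at (1,3), goal (2,1), distance |1-2|+|3-1| = 3
Tile 7: at (2,0), goal (1,2), distance |2-1|+|0-2| = 3
Tile 1: at (2,1), goal (0,0), distance |2-0|+|1-0| = 3
Tile 3: at (2,2), goal (0,2), distance |2-0|+|2-2| = 2
Tile 6: at (2,3), goal (1,1), distance |2-1|+|3-1| = 3
Tile 12: at (3,0), goal (2,3), distance |3-2|+|0-3| = 4
Tile 15: at (3,1), goal (3,2), distance |3-3|+|1-2| = 1
Tile 4: at (3,2), goal (0,3), distance |3-0|+|2-3| = 4
Tile 9: at (3,3), goal (2,0), distance |3-2|+|3-0| = 4
Sum: 3 + 0 + 2 + 5 + 3 + 1 + 3 + 3 + 3 + 2 + 3 + 4 + 1 + 4 + 4 = 41

Answer: 41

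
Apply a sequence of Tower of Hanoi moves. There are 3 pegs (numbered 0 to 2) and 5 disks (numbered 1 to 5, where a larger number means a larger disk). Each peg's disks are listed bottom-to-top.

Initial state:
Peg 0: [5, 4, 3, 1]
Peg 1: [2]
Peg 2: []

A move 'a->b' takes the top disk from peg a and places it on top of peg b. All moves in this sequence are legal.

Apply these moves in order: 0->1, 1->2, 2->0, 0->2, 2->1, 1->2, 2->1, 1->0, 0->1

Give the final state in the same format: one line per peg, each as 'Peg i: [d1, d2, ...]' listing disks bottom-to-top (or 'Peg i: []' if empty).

Answer: Peg 0: [5, 4, 3]
Peg 1: [2, 1]
Peg 2: []

Derivation:
After move 1 (0->1):
Peg 0: [5, 4, 3]
Peg 1: [2, 1]
Peg 2: []

After move 2 (1->2):
Peg 0: [5, 4, 3]
Peg 1: [2]
Peg 2: [1]

After move 3 (2->0):
Peg 0: [5, 4, 3, 1]
Peg 1: [2]
Peg 2: []

After move 4 (0->2):
Peg 0: [5, 4, 3]
Peg 1: [2]
Peg 2: [1]

After move 5 (2->1):
Peg 0: [5, 4, 3]
Peg 1: [2, 1]
Peg 2: []

After move 6 (1->2):
Peg 0: [5, 4, 3]
Peg 1: [2]
Peg 2: [1]

After move 7 (2->1):
Peg 0: [5, 4, 3]
Peg 1: [2, 1]
Peg 2: []

After move 8 (1->0):
Peg 0: [5, 4, 3, 1]
Peg 1: [2]
Peg 2: []

After move 9 (0->1):
Peg 0: [5, 4, 3]
Peg 1: [2, 1]
Peg 2: []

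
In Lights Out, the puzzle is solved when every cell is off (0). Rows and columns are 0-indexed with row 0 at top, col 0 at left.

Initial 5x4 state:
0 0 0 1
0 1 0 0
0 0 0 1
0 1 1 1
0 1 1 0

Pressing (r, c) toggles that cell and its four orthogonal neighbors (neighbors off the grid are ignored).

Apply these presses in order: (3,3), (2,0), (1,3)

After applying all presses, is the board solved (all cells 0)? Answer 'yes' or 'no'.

After press 1 at (3,3):
0 0 0 1
0 1 0 0
0 0 0 0
0 1 0 0
0 1 1 1

After press 2 at (2,0):
0 0 0 1
1 1 0 0
1 1 0 0
1 1 0 0
0 1 1 1

After press 3 at (1,3):
0 0 0 0
1 1 1 1
1 1 0 1
1 1 0 0
0 1 1 1

Lights still on: 12

Answer: no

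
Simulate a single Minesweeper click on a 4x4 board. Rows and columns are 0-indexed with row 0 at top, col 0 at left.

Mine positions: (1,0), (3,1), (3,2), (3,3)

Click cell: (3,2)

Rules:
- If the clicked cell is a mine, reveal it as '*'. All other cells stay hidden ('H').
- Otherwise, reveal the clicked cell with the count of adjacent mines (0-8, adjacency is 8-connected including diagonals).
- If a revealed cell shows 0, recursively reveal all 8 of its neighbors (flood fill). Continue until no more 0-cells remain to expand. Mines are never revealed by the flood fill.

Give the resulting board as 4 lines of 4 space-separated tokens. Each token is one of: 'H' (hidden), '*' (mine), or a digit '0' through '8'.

H H H H
H H H H
H H H H
H H * H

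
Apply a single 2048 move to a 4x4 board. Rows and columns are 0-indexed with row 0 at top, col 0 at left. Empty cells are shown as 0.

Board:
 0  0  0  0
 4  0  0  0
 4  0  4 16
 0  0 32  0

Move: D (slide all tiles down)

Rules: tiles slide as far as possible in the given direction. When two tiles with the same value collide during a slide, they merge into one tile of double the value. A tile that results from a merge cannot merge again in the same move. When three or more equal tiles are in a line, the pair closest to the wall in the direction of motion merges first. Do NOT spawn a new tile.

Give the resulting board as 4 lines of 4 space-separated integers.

Slide down:
col 0: [0, 4, 4, 0] -> [0, 0, 0, 8]
col 1: [0, 0, 0, 0] -> [0, 0, 0, 0]
col 2: [0, 0, 4, 32] -> [0, 0, 4, 32]
col 3: [0, 0, 16, 0] -> [0, 0, 0, 16]

Answer:  0  0  0  0
 0  0  0  0
 0  0  4  0
 8  0 32 16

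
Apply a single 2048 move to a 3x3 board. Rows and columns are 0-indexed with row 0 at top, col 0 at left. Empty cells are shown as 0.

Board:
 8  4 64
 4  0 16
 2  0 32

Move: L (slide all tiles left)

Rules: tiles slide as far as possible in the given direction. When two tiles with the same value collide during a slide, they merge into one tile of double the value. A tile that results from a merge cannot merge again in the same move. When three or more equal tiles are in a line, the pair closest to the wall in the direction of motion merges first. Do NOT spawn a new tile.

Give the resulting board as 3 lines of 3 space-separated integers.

Answer:  8  4 64
 4 16  0
 2 32  0

Derivation:
Slide left:
row 0: [8, 4, 64] -> [8, 4, 64]
row 1: [4, 0, 16] -> [4, 16, 0]
row 2: [2, 0, 32] -> [2, 32, 0]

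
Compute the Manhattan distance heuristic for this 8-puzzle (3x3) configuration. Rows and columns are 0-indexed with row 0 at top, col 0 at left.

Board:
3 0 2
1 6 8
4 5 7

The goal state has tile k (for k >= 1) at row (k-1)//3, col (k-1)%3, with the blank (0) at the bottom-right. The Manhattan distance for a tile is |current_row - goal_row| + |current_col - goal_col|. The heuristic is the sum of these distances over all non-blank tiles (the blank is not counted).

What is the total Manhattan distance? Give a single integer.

Tile 3: (0,0)->(0,2) = 2
Tile 2: (0,2)->(0,1) = 1
Tile 1: (1,0)->(0,0) = 1
Tile 6: (1,1)->(1,2) = 1
Tile 8: (1,2)->(2,1) = 2
Tile 4: (2,0)->(1,0) = 1
Tile 5: (2,1)->(1,1) = 1
Tile 7: (2,2)->(2,0) = 2
Sum: 2 + 1 + 1 + 1 + 2 + 1 + 1 + 2 = 11

Answer: 11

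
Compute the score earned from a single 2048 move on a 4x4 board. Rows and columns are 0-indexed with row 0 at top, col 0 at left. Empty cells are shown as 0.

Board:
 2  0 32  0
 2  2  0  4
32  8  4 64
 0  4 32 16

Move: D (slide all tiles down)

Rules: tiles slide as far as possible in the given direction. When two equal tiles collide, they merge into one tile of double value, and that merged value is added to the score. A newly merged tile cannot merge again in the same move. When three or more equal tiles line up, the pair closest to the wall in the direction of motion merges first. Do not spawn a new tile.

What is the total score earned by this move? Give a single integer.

Answer: 4

Derivation:
Slide down:
col 0: [2, 2, 32, 0] -> [0, 0, 4, 32]  score +4 (running 4)
col 1: [0, 2, 8, 4] -> [0, 2, 8, 4]  score +0 (running 4)
col 2: [32, 0, 4, 32] -> [0, 32, 4, 32]  score +0 (running 4)
col 3: [0, 4, 64, 16] -> [0, 4, 64, 16]  score +0 (running 4)
Board after move:
 0  0  0  0
 0  2 32  4
 4  8  4 64
32  4 32 16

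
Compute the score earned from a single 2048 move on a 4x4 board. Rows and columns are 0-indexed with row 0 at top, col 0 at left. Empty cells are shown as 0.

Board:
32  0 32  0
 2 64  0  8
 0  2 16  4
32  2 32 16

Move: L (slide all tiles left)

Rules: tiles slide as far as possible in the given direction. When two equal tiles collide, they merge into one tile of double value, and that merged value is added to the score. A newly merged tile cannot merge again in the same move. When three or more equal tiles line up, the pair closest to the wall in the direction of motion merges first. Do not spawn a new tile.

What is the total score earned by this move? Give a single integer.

Slide left:
row 0: [32, 0, 32, 0] -> [64, 0, 0, 0]  score +64 (running 64)
row 1: [2, 64, 0, 8] -> [2, 64, 8, 0]  score +0 (running 64)
row 2: [0, 2, 16, 4] -> [2, 16, 4, 0]  score +0 (running 64)
row 3: [32, 2, 32, 16] -> [32, 2, 32, 16]  score +0 (running 64)
Board after move:
64  0  0  0
 2 64  8  0
 2 16  4  0
32  2 32 16

Answer: 64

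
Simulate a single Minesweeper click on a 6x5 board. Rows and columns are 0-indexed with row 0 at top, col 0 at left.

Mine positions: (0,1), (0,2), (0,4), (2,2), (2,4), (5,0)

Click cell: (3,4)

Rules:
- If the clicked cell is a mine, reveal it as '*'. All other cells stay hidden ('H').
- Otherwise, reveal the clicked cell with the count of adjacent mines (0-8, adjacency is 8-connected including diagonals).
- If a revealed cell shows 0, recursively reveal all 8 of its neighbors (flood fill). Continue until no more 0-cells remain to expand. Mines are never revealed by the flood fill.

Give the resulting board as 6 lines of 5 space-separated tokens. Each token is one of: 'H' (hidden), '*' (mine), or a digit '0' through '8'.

H H H H H
H H H H H
H H H H H
H H H H 1
H H H H H
H H H H H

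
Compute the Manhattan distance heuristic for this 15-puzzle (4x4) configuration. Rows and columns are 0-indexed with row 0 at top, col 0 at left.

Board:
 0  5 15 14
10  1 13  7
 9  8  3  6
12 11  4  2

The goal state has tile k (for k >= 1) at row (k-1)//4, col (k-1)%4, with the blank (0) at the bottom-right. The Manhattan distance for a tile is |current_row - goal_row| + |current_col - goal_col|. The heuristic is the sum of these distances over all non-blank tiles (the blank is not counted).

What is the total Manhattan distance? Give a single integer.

Tile 5: (0,1)->(1,0) = 2
Tile 15: (0,2)->(3,2) = 3
Tile 14: (0,3)->(3,1) = 5
Tile 10: (1,0)->(2,1) = 2
Tile 1: (1,1)->(0,0) = 2
Tile 13: (1,2)->(3,0) = 4
Tile 7: (1,3)->(1,2) = 1
Tile 9: (2,0)->(2,0) = 0
Tile 8: (2,1)->(1,3) = 3
Tile 3: (2,2)->(0,2) = 2
Tile 6: (2,3)->(1,1) = 3
Tile 12: (3,0)->(2,3) = 4
Tile 11: (3,1)->(2,2) = 2
Tile 4: (3,2)->(0,3) = 4
Tile 2: (3,3)->(0,1) = 5
Sum: 2 + 3 + 5 + 2 + 2 + 4 + 1 + 0 + 3 + 2 + 3 + 4 + 2 + 4 + 5 = 42

Answer: 42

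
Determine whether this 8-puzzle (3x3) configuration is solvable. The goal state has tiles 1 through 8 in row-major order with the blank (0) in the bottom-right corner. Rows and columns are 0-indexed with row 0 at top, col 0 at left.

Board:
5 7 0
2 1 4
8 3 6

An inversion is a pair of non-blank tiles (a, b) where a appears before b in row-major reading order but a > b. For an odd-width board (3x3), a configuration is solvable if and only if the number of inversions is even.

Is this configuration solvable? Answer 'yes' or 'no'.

Answer: no

Derivation:
Inversions (pairs i<j in row-major order where tile[i] > tile[j] > 0): 13
13 is odd, so the puzzle is not solvable.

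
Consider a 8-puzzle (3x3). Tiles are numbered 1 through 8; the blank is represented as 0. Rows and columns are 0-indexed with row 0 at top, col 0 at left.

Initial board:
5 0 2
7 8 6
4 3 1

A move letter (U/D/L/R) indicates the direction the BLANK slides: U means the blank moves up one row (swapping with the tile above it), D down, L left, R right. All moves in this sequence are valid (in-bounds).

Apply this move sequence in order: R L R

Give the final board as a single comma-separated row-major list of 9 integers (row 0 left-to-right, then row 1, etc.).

Answer: 5, 2, 0, 7, 8, 6, 4, 3, 1

Derivation:
After move 1 (R):
5 2 0
7 8 6
4 3 1

After move 2 (L):
5 0 2
7 8 6
4 3 1

After move 3 (R):
5 2 0
7 8 6
4 3 1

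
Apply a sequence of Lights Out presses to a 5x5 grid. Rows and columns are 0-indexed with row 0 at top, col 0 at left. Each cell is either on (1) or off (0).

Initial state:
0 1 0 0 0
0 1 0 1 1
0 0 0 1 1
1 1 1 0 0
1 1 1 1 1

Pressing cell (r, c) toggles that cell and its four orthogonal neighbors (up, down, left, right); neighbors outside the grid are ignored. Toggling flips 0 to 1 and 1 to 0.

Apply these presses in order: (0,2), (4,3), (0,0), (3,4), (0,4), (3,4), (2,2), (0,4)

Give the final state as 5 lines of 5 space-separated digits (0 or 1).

Answer: 1 1 1 1 0
1 1 0 1 1
0 1 1 0 1
1 1 0 1 0
1 1 0 0 0

Derivation:
After press 1 at (0,2):
0 0 1 1 0
0 1 1 1 1
0 0 0 1 1
1 1 1 0 0
1 1 1 1 1

After press 2 at (4,3):
0 0 1 1 0
0 1 1 1 1
0 0 0 1 1
1 1 1 1 0
1 1 0 0 0

After press 3 at (0,0):
1 1 1 1 0
1 1 1 1 1
0 0 0 1 1
1 1 1 1 0
1 1 0 0 0

After press 4 at (3,4):
1 1 1 1 0
1 1 1 1 1
0 0 0 1 0
1 1 1 0 1
1 1 0 0 1

After press 5 at (0,4):
1 1 1 0 1
1 1 1 1 0
0 0 0 1 0
1 1 1 0 1
1 1 0 0 1

After press 6 at (3,4):
1 1 1 0 1
1 1 1 1 0
0 0 0 1 1
1 1 1 1 0
1 1 0 0 0

After press 7 at (2,2):
1 1 1 0 1
1 1 0 1 0
0 1 1 0 1
1 1 0 1 0
1 1 0 0 0

After press 8 at (0,4):
1 1 1 1 0
1 1 0 1 1
0 1 1 0 1
1 1 0 1 0
1 1 0 0 0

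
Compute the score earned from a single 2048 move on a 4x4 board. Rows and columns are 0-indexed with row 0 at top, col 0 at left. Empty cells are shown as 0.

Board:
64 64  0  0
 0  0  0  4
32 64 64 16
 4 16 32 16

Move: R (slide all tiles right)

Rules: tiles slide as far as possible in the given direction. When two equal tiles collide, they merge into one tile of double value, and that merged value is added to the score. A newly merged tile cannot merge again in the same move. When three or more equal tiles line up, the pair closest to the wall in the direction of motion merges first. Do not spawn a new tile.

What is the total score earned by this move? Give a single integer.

Answer: 256

Derivation:
Slide right:
row 0: [64, 64, 0, 0] -> [0, 0, 0, 128]  score +128 (running 128)
row 1: [0, 0, 0, 4] -> [0, 0, 0, 4]  score +0 (running 128)
row 2: [32, 64, 64, 16] -> [0, 32, 128, 16]  score +128 (running 256)
row 3: [4, 16, 32, 16] -> [4, 16, 32, 16]  score +0 (running 256)
Board after move:
  0   0   0 128
  0   0   0   4
  0  32 128  16
  4  16  32  16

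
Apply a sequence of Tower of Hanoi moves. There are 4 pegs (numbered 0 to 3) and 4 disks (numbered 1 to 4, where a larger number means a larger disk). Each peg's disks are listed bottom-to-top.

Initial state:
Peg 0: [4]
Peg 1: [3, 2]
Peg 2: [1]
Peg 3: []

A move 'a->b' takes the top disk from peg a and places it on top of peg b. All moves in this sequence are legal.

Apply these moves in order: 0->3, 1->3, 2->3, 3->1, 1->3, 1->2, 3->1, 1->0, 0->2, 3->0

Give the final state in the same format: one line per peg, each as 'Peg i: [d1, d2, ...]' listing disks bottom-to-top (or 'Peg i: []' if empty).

Answer: Peg 0: [2]
Peg 1: []
Peg 2: [3, 1]
Peg 3: [4]

Derivation:
After move 1 (0->3):
Peg 0: []
Peg 1: [3, 2]
Peg 2: [1]
Peg 3: [4]

After move 2 (1->3):
Peg 0: []
Peg 1: [3]
Peg 2: [1]
Peg 3: [4, 2]

After move 3 (2->3):
Peg 0: []
Peg 1: [3]
Peg 2: []
Peg 3: [4, 2, 1]

After move 4 (3->1):
Peg 0: []
Peg 1: [3, 1]
Peg 2: []
Peg 3: [4, 2]

After move 5 (1->3):
Peg 0: []
Peg 1: [3]
Peg 2: []
Peg 3: [4, 2, 1]

After move 6 (1->2):
Peg 0: []
Peg 1: []
Peg 2: [3]
Peg 3: [4, 2, 1]

After move 7 (3->1):
Peg 0: []
Peg 1: [1]
Peg 2: [3]
Peg 3: [4, 2]

After move 8 (1->0):
Peg 0: [1]
Peg 1: []
Peg 2: [3]
Peg 3: [4, 2]

After move 9 (0->2):
Peg 0: []
Peg 1: []
Peg 2: [3, 1]
Peg 3: [4, 2]

After move 10 (3->0):
Peg 0: [2]
Peg 1: []
Peg 2: [3, 1]
Peg 3: [4]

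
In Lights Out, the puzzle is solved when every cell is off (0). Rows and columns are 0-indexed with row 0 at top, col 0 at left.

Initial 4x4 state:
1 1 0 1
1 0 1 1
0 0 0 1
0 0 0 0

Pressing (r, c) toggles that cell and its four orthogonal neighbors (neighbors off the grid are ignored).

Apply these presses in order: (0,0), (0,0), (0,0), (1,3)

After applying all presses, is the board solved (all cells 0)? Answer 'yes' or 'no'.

After press 1 at (0,0):
0 0 0 1
0 0 1 1
0 0 0 1
0 0 0 0

After press 2 at (0,0):
1 1 0 1
1 0 1 1
0 0 0 1
0 0 0 0

After press 3 at (0,0):
0 0 0 1
0 0 1 1
0 0 0 1
0 0 0 0

After press 4 at (1,3):
0 0 0 0
0 0 0 0
0 0 0 0
0 0 0 0

Lights still on: 0

Answer: yes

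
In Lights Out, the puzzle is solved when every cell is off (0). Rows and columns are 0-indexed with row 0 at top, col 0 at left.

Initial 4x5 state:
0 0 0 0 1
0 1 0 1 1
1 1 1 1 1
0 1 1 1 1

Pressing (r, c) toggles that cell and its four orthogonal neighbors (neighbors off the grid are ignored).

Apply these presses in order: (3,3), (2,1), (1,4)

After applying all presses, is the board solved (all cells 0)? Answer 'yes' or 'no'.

After press 1 at (3,3):
0 0 0 0 1
0 1 0 1 1
1 1 1 0 1
0 1 0 0 0

After press 2 at (2,1):
0 0 0 0 1
0 0 0 1 1
0 0 0 0 1
0 0 0 0 0

After press 3 at (1,4):
0 0 0 0 0
0 0 0 0 0
0 0 0 0 0
0 0 0 0 0

Lights still on: 0

Answer: yes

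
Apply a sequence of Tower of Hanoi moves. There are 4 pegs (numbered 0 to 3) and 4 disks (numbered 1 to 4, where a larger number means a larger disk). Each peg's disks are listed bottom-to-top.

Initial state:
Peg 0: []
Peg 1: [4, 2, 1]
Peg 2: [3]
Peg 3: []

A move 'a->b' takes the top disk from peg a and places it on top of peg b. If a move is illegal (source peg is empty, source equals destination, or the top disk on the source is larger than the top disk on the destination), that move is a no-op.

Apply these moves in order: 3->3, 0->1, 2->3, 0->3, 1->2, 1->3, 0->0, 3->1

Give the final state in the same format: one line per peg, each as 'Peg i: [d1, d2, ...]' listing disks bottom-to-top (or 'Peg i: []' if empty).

Answer: Peg 0: []
Peg 1: [4, 2]
Peg 2: [1]
Peg 3: [3]

Derivation:
After move 1 (3->3):
Peg 0: []
Peg 1: [4, 2, 1]
Peg 2: [3]
Peg 3: []

After move 2 (0->1):
Peg 0: []
Peg 1: [4, 2, 1]
Peg 2: [3]
Peg 3: []

After move 3 (2->3):
Peg 0: []
Peg 1: [4, 2, 1]
Peg 2: []
Peg 3: [3]

After move 4 (0->3):
Peg 0: []
Peg 1: [4, 2, 1]
Peg 2: []
Peg 3: [3]

After move 5 (1->2):
Peg 0: []
Peg 1: [4, 2]
Peg 2: [1]
Peg 3: [3]

After move 6 (1->3):
Peg 0: []
Peg 1: [4]
Peg 2: [1]
Peg 3: [3, 2]

After move 7 (0->0):
Peg 0: []
Peg 1: [4]
Peg 2: [1]
Peg 3: [3, 2]

After move 8 (3->1):
Peg 0: []
Peg 1: [4, 2]
Peg 2: [1]
Peg 3: [3]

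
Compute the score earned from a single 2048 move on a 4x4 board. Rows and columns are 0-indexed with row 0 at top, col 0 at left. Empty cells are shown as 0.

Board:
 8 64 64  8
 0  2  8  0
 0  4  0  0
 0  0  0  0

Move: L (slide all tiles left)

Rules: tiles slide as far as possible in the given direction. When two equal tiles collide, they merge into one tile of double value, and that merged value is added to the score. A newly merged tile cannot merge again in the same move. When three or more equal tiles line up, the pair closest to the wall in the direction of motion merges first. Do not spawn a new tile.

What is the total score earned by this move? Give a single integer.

Slide left:
row 0: [8, 64, 64, 8] -> [8, 128, 8, 0]  score +128 (running 128)
row 1: [0, 2, 8, 0] -> [2, 8, 0, 0]  score +0 (running 128)
row 2: [0, 4, 0, 0] -> [4, 0, 0, 0]  score +0 (running 128)
row 3: [0, 0, 0, 0] -> [0, 0, 0, 0]  score +0 (running 128)
Board after move:
  8 128   8   0
  2   8   0   0
  4   0   0   0
  0   0   0   0

Answer: 128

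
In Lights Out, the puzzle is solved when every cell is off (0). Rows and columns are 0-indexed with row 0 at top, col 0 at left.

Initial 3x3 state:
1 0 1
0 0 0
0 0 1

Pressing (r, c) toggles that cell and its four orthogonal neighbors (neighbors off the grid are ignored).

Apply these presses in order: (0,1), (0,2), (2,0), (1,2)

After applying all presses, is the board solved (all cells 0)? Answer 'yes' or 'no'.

Answer: no

Derivation:
After press 1 at (0,1):
0 1 0
0 1 0
0 0 1

After press 2 at (0,2):
0 0 1
0 1 1
0 0 1

After press 3 at (2,0):
0 0 1
1 1 1
1 1 1

After press 4 at (1,2):
0 0 0
1 0 0
1 1 0

Lights still on: 3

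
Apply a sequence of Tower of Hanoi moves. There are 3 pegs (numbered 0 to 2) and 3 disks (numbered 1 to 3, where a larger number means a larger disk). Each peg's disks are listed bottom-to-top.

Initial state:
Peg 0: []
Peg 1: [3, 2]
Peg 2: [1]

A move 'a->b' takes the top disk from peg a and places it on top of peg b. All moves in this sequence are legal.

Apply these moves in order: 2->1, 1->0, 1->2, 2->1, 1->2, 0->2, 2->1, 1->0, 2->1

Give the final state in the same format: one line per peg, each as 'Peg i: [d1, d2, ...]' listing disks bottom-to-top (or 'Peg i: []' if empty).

Answer: Peg 0: [1]
Peg 1: [3, 2]
Peg 2: []

Derivation:
After move 1 (2->1):
Peg 0: []
Peg 1: [3, 2, 1]
Peg 2: []

After move 2 (1->0):
Peg 0: [1]
Peg 1: [3, 2]
Peg 2: []

After move 3 (1->2):
Peg 0: [1]
Peg 1: [3]
Peg 2: [2]

After move 4 (2->1):
Peg 0: [1]
Peg 1: [3, 2]
Peg 2: []

After move 5 (1->2):
Peg 0: [1]
Peg 1: [3]
Peg 2: [2]

After move 6 (0->2):
Peg 0: []
Peg 1: [3]
Peg 2: [2, 1]

After move 7 (2->1):
Peg 0: []
Peg 1: [3, 1]
Peg 2: [2]

After move 8 (1->0):
Peg 0: [1]
Peg 1: [3]
Peg 2: [2]

After move 9 (2->1):
Peg 0: [1]
Peg 1: [3, 2]
Peg 2: []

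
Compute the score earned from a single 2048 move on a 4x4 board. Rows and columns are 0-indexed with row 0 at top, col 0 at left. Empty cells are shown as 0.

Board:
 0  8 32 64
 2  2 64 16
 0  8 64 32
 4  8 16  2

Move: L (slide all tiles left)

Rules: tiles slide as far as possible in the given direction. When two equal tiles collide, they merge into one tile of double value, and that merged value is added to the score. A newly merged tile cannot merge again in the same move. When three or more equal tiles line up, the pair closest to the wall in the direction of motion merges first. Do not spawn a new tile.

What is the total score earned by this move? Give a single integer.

Slide left:
row 0: [0, 8, 32, 64] -> [8, 32, 64, 0]  score +0 (running 0)
row 1: [2, 2, 64, 16] -> [4, 64, 16, 0]  score +4 (running 4)
row 2: [0, 8, 64, 32] -> [8, 64, 32, 0]  score +0 (running 4)
row 3: [4, 8, 16, 2] -> [4, 8, 16, 2]  score +0 (running 4)
Board after move:
 8 32 64  0
 4 64 16  0
 8 64 32  0
 4  8 16  2

Answer: 4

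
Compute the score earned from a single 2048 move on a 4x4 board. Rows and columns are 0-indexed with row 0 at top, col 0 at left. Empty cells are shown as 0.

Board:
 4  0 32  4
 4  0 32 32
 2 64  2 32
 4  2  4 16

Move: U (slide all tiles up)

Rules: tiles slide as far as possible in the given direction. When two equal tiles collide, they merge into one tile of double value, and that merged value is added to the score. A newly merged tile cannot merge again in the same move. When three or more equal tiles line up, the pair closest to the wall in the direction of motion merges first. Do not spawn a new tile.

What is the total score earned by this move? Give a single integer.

Slide up:
col 0: [4, 4, 2, 4] -> [8, 2, 4, 0]  score +8 (running 8)
col 1: [0, 0, 64, 2] -> [64, 2, 0, 0]  score +0 (running 8)
col 2: [32, 32, 2, 4] -> [64, 2, 4, 0]  score +64 (running 72)
col 3: [4, 32, 32, 16] -> [4, 64, 16, 0]  score +64 (running 136)
Board after move:
 8 64 64  4
 2  2  2 64
 4  0  4 16
 0  0  0  0

Answer: 136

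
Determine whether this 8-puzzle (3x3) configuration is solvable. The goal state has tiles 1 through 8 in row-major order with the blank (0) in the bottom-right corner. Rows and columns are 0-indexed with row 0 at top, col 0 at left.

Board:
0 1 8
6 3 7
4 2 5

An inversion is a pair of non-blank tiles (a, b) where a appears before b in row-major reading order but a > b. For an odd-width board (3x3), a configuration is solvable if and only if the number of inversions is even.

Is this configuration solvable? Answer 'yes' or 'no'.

Inversions (pairs i<j in row-major order where tile[i] > tile[j] > 0): 15
15 is odd, so the puzzle is not solvable.

Answer: no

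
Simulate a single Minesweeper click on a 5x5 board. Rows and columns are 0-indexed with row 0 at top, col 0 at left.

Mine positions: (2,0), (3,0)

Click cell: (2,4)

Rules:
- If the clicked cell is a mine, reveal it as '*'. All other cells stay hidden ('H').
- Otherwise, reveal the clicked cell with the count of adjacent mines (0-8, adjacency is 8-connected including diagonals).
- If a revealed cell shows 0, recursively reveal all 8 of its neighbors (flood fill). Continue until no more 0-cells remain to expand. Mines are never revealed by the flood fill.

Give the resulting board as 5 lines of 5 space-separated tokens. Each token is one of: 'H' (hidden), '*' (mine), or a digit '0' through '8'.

0 0 0 0 0
1 1 0 0 0
H 2 0 0 0
H 2 0 0 0
H 1 0 0 0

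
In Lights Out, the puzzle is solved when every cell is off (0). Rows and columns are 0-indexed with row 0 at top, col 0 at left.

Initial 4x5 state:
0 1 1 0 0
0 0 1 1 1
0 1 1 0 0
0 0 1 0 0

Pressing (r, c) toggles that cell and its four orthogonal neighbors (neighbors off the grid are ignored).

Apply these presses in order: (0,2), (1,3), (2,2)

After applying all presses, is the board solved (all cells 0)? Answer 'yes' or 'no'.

After press 1 at (0,2):
0 0 0 1 0
0 0 0 1 1
0 1 1 0 0
0 0 1 0 0

After press 2 at (1,3):
0 0 0 0 0
0 0 1 0 0
0 1 1 1 0
0 0 1 0 0

After press 3 at (2,2):
0 0 0 0 0
0 0 0 0 0
0 0 0 0 0
0 0 0 0 0

Lights still on: 0

Answer: yes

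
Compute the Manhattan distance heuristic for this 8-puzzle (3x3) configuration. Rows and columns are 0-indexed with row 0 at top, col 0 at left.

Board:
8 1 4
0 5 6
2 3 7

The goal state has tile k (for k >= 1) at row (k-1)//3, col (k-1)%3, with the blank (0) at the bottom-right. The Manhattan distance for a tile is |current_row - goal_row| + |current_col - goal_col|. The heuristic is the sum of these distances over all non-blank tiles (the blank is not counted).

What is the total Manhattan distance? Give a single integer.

Tile 8: (0,0)->(2,1) = 3
Tile 1: (0,1)->(0,0) = 1
Tile 4: (0,2)->(1,0) = 3
Tile 5: (1,1)->(1,1) = 0
Tile 6: (1,2)->(1,2) = 0
Tile 2: (2,0)->(0,1) = 3
Tile 3: (2,1)->(0,2) = 3
Tile 7: (2,2)->(2,0) = 2
Sum: 3 + 1 + 3 + 0 + 0 + 3 + 3 + 2 = 15

Answer: 15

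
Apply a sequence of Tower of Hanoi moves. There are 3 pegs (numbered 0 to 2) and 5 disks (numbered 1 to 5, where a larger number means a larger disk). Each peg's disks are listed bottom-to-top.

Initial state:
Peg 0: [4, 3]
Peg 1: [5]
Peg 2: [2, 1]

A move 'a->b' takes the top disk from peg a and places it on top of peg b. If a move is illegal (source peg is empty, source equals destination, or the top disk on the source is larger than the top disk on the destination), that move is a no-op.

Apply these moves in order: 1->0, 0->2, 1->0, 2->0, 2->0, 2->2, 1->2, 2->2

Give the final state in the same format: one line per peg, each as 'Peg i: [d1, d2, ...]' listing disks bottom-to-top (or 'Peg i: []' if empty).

After move 1 (1->0):
Peg 0: [4, 3]
Peg 1: [5]
Peg 2: [2, 1]

After move 2 (0->2):
Peg 0: [4, 3]
Peg 1: [5]
Peg 2: [2, 1]

After move 3 (1->0):
Peg 0: [4, 3]
Peg 1: [5]
Peg 2: [2, 1]

After move 4 (2->0):
Peg 0: [4, 3, 1]
Peg 1: [5]
Peg 2: [2]

After move 5 (2->0):
Peg 0: [4, 3, 1]
Peg 1: [5]
Peg 2: [2]

After move 6 (2->2):
Peg 0: [4, 3, 1]
Peg 1: [5]
Peg 2: [2]

After move 7 (1->2):
Peg 0: [4, 3, 1]
Peg 1: [5]
Peg 2: [2]

After move 8 (2->2):
Peg 0: [4, 3, 1]
Peg 1: [5]
Peg 2: [2]

Answer: Peg 0: [4, 3, 1]
Peg 1: [5]
Peg 2: [2]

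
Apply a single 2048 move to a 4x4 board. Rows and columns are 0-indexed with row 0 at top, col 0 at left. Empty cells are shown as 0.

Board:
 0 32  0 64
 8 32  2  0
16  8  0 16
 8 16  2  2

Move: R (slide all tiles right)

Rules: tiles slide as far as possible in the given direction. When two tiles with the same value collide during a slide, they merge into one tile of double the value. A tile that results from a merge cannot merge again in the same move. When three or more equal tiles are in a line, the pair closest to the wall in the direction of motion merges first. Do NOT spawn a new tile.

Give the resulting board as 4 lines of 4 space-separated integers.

Answer:  0  0 32 64
 0  8 32  2
 0 16  8 16
 0  8 16  4

Derivation:
Slide right:
row 0: [0, 32, 0, 64] -> [0, 0, 32, 64]
row 1: [8, 32, 2, 0] -> [0, 8, 32, 2]
row 2: [16, 8, 0, 16] -> [0, 16, 8, 16]
row 3: [8, 16, 2, 2] -> [0, 8, 16, 4]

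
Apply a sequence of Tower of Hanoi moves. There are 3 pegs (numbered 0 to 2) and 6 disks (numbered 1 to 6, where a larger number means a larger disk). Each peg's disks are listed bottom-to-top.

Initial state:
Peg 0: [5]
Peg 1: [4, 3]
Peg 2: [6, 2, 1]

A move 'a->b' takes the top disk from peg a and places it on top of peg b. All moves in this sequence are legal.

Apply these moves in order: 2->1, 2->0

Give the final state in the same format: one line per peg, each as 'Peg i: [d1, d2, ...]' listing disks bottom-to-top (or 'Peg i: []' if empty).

After move 1 (2->1):
Peg 0: [5]
Peg 1: [4, 3, 1]
Peg 2: [6, 2]

After move 2 (2->0):
Peg 0: [5, 2]
Peg 1: [4, 3, 1]
Peg 2: [6]

Answer: Peg 0: [5, 2]
Peg 1: [4, 3, 1]
Peg 2: [6]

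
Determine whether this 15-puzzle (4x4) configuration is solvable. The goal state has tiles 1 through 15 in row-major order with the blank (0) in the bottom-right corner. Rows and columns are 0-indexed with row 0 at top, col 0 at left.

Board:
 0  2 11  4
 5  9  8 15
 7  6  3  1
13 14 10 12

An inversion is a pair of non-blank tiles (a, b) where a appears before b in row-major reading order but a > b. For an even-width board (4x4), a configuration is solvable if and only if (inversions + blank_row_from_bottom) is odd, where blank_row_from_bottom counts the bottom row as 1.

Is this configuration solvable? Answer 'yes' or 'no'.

Answer: yes

Derivation:
Inversions: 41
Blank is in row 0 (0-indexed from top), which is row 4 counting from the bottom (bottom = 1).
41 + 4 = 45, which is odd, so the puzzle is solvable.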